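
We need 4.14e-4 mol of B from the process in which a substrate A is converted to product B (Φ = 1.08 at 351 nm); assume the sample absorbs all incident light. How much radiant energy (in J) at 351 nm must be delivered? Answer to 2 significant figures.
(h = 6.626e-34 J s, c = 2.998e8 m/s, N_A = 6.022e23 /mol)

130 J

Photons that must be absorbed: 4.14e-4 / 1.08 = 3.833e-4 mol.
Photon energy: hc/λ = 5.659e-19 J; per mole, 3.408e5 J mol⁻¹.
Energy required: 3.833e-4 × 3.408e5 = 130 J.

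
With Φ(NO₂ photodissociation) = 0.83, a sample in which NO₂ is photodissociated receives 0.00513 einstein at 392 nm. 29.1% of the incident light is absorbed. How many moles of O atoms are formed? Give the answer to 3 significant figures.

0.00124 mol

Photons absorbed: 0.291 × 0.00513 = 0.001493 mol.
Product: Φ × n_abs = 0.83 × 0.001493 = 0.001239 mol.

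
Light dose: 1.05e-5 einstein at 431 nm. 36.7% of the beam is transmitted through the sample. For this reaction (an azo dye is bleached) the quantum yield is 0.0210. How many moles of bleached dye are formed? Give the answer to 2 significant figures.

1.4e-7 mol

Fraction absorbed: 1 − 36.7/100 = 0.6330.
Photons absorbed: 0.6330 × 1.05e-5 = 6.647e-6 mol.
Product: Φ × n_abs = 0.0210 × 6.647e-6 = 1.396e-7 mol.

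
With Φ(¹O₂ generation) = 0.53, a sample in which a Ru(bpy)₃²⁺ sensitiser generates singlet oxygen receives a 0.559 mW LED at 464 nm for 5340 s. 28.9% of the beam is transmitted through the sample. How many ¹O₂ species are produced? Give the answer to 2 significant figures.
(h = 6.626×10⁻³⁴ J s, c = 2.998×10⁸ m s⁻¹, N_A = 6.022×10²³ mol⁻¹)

Photon energy at 464 nm: hc/λ = (6.626×10⁻³⁴)(2.998×10⁸)/(464×10⁻⁹) = 4.281×10⁻¹⁹ J.
Energy delivered: (0.559 mW)(5340 s) = 2.985 J.
Photons incident: 2.985 / 4.281×10⁻¹⁹ = 6.973×10¹⁸, i.e. 6.973×10¹⁸/6.022×10²³ = 1.158×10⁻⁵ mol.
Fraction absorbed: 1 − 28.9/100 = 0.7110.
Photons absorbed: 0.7110 × 1.158×10⁻⁵ = 8.233×10⁻⁶ mol.
Product: Φ × n_abs = 0.53 × 8.233×10⁻⁶ = 4.363×10⁻⁶ mol.
As a count: 4.363×10⁻⁶ × 6.022×10²³ = 2.6×10¹⁸.

2.6×10¹⁸ species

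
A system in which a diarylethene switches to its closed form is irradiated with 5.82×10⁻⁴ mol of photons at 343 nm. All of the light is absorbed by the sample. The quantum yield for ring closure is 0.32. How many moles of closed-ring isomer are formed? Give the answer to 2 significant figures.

1.9×10⁻⁴ mol

Product: Φ × n_abs = 0.32 × 5.82×10⁻⁴ = 1.862×10⁻⁴ mol.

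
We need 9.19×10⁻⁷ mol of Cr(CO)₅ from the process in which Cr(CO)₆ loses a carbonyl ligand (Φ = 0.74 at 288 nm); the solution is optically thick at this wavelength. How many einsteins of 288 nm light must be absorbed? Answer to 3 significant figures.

Photons that must be absorbed: 9.19×10⁻⁷ / 0.74 = 1.242×10⁻⁶ mol.

1.24×10⁻⁶ einstein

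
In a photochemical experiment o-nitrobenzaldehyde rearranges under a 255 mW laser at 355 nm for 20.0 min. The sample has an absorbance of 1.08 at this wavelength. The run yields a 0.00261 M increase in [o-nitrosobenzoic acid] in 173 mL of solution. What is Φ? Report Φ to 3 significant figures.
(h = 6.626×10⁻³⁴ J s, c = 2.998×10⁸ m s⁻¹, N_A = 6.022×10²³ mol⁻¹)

Product: (0.00261 M)(0.173 L) = 4.515×10⁻⁴ mol.
Photon energy at 355 nm: hc/λ = (6.626×10⁻³⁴)(2.998×10⁸)/(355×10⁻⁹) = 5.596×10⁻¹⁹ J.
Energy delivered: (255 mW)(1200 s) = 306.0 J.
Photons incident: 306.0 / 5.596×10⁻¹⁹ = 5.468×10²⁰, i.e. 5.468×10²⁰/6.022×10²³ = 9.080×10⁻⁴ mol.
Fraction absorbed: 1 − 10^(−1.08) = 0.9168.
Photons absorbed: 0.9168 × 9.080×10⁻⁴ = 8.325×10⁻⁴ mol.
Φ = 4.515×10⁻⁴ mol / 8.325×10⁻⁴ mol photons = 0.542.

Φ = 0.542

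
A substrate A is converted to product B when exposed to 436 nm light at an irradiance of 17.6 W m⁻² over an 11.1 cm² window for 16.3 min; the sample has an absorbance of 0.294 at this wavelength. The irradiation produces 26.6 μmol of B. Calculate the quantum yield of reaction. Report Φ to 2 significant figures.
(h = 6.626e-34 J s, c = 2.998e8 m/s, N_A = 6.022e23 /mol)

Φ = 0.78

Product: 26.6 μmol = 2.66e-5 mol.
Photon energy at 436 nm: hc/λ = (6.626e-34)(2.998e8)/(436e-9) = 4.556e-19 J.
Energy delivered: (17.6 W m⁻²)(11.1e-4 m²)(978 s) = 19.11 J.
Photons incident: 19.11 / 4.556e-19 = 4.194e19, i.e. 4.194e19/6.022e23 = 6.964e-5 mol.
Fraction absorbed: 1 − 10^(−0.294) = 0.4918.
Photons absorbed: 0.4918 × 6.964e-5 = 3.425e-5 mol.
Φ = 2.66e-5 mol / 3.425e-5 mol photons = 0.78.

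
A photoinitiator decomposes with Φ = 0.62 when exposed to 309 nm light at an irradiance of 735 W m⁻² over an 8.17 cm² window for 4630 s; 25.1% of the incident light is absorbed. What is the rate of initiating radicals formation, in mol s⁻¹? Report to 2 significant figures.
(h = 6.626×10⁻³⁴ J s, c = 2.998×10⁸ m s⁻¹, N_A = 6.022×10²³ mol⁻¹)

2.4×10⁻⁷ mol s⁻¹

Photon energy at 309 nm: hc/λ = (6.626×10⁻³⁴)(2.998×10⁸)/(309×10⁻⁹) = 6.429×10⁻¹⁹ J.
Energy delivered: (735 W m⁻²)(8.17×10⁻⁴ m²)(4630 s) = 2780 J.
Photons incident: 2780 / 6.429×10⁻¹⁹ = 4.324×10²¹, i.e. 4.324×10²¹/6.022×10²³ = 0.007180 mol.
Photons absorbed: 0.251 × 0.007180 = 0.001802 mol.
Product formed: 0.62 × 0.001802 = 0.001117 mol.
Rate: 0.001117 / 4630 s = 2.4×10⁻⁷ mol s⁻¹.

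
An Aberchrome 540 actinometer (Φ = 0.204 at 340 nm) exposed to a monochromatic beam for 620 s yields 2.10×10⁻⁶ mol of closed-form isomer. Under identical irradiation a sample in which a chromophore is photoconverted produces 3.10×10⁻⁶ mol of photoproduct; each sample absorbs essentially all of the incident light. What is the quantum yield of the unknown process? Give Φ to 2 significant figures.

Photons absorbed by the actinometer: 2.10×10⁻⁶ / 0.204 = 1.029×10⁻⁵ mol.
Φ(unknown) = 3.10×10⁻⁶ / 1.029×10⁻⁵ = 0.30.

Φ = 0.30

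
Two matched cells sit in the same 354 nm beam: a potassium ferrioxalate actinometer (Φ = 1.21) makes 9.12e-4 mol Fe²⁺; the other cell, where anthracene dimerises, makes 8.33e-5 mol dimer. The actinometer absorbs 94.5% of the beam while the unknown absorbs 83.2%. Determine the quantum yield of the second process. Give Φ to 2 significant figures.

Photons absorbed by the actinometer: 9.12e-4 / 1.21 = 7.537e-4 mol.
Incident flux: 7.537e-4 / 0.945 = 7.976e-4 einstein.
Absorbed by unknown: 0.832 × 7.976e-4 = 6.636e-4 mol.
Φ(unknown) = 8.33e-5 / 6.636e-4 = 0.13.

Φ = 0.13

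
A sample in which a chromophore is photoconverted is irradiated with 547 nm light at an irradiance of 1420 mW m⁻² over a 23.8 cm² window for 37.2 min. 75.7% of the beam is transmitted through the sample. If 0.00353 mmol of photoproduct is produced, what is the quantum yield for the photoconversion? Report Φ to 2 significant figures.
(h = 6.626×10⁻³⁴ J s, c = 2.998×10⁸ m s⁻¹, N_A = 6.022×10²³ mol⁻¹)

Φ = 0.42

Product: 0.00353 mmol = 3.53×10⁻⁶ mol.
Photon energy at 547 nm: hc/λ = (6.626×10⁻³⁴)(2.998×10⁸)/(547×10⁻⁹) = 3.632×10⁻¹⁹ J.
Energy delivered: (1420 mW m⁻²)(23.8×10⁻⁴ m²)(2232 s) = 7.543 J.
Photons incident: 7.543 / 3.632×10⁻¹⁹ = 2.077×10¹⁹, i.e. 2.077×10¹⁹/6.022×10²³ = 3.449×10⁻⁵ mol.
Fraction absorbed: 1 − 75.7/100 = 0.2430.
Photons absorbed: 0.2430 × 3.449×10⁻⁵ = 8.381×10⁻⁶ mol.
Φ = 3.53×10⁻⁶ mol / 8.381×10⁻⁶ mol photons = 0.42.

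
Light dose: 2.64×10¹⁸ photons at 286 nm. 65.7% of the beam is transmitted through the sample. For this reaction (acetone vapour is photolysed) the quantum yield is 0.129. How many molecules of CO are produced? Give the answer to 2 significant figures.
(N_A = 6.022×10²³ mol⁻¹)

1.2×10¹⁷ molecules

Moles of photons: 2.64×10¹⁸ / 6.022×10²³ = 4.384×10⁻⁶ mol.
Fraction absorbed: 1 − 65.7/100 = 0.3430.
Photons absorbed: 0.3430 × 4.384×10⁻⁶ = 1.504×10⁻⁶ mol.
Product: Φ × n_abs = 0.129 × 1.504×10⁻⁶ = 1.940×10⁻⁷ mol.
As a count: 1.940×10⁻⁷ × 6.022×10²³ = 1.2×10¹⁷.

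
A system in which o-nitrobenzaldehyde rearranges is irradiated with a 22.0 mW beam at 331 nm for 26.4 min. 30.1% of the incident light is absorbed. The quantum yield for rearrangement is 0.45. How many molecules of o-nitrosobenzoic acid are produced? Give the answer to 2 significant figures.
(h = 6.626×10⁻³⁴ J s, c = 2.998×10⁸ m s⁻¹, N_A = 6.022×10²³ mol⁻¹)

Photon energy at 331 nm: hc/λ = (6.626×10⁻³⁴)(2.998×10⁸)/(331×10⁻⁹) = 6.001×10⁻¹⁹ J.
Energy delivered: (22.0 mW)(1584 s) = 34.85 J.
Photons incident: 34.85 / 6.001×10⁻¹⁹ = 5.807×10¹⁹, i.e. 5.807×10¹⁹/6.022×10²³ = 9.643×10⁻⁵ mol.
Photons absorbed: 0.301 × 9.643×10⁻⁵ = 2.903×10⁻⁵ mol.
Product: Φ × n_abs = 0.45 × 2.903×10⁻⁵ = 1.306×10⁻⁵ mol.
As a count: 1.306×10⁻⁵ × 6.022×10²³ = 7.9×10¹⁸.

7.9×10¹⁸ molecules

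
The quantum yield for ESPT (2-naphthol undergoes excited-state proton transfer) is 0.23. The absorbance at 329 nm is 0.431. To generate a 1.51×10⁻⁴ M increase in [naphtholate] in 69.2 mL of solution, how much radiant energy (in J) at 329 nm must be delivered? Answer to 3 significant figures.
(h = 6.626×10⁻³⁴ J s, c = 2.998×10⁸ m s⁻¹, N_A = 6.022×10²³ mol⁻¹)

Product: (1.51×10⁻⁴ M)(0.0692 L) = 1.045×10⁻⁵ mol.
Photons that must be absorbed: 1.045×10⁻⁵ / 0.23 = 4.543×10⁻⁵ mol.
Fraction absorbed: 1 − 10^(−0.431) = 0.6293.
Incident photons needed: 4.543×10⁻⁵ / 0.6293 = 7.219×10⁻⁵ mol.
Photon energy: hc/λ = 6.038×10⁻¹⁹ J; per mole, 3.636×10⁵ J mol⁻¹.
Energy required: 7.219×10⁻⁵ × 3.636×10⁵ = 26.2 J.

26.2 J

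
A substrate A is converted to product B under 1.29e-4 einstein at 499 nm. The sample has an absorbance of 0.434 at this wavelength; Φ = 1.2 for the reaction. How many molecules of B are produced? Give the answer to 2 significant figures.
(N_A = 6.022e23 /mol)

5.9e19 molecules

Fraction absorbed: 1 − 10^(−0.434) = 0.6319.
Photons absorbed: 0.6319 × 1.29e-4 = 8.152e-5 mol.
Product: Φ × n_abs = 1.2 × 8.152e-5 = 9.782e-5 mol.
As a count: 9.782e-5 × 6.022e23 = 5.9e19.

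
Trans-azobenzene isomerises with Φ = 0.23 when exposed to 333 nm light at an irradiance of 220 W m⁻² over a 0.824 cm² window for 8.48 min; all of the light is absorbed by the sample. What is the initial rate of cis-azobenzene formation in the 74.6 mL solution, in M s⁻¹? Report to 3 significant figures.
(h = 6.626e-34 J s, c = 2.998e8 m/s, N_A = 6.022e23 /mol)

1.56e-7 M s⁻¹

Photon energy at 333 nm: hc/λ = (6.626e-34)(2.998e8)/(333e-9) = 5.965e-19 J.
Energy delivered: (220 W m⁻²)(0.824e-4 m²)(508.8 s) = 9.224 J.
Photons incident: 9.224 / 5.965e-19 = 1.546e19, i.e. 1.546e19/6.022e23 = 2.567e-5 mol.
Product formed: 0.23 × 2.567e-5 = 5.904e-6 mol.
Rate: 5.904e-6 mol / (508.8 s × 0.0746 L) = 1.56e-7 M s⁻¹.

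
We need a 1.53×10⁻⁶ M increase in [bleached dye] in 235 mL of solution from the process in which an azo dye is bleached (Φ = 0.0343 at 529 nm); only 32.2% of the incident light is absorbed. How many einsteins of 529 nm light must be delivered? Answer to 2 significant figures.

Product: (1.53×10⁻⁶ M)(0.235 L) = 3.595×10⁻⁷ mol.
Photons that must be absorbed: 3.595×10⁻⁷ / 0.0343 = 1.048×10⁻⁵ mol.
Incident photons needed: 1.048×10⁻⁵ / 0.322 = 3.255×10⁻⁵ mol.

3.3×10⁻⁵ einstein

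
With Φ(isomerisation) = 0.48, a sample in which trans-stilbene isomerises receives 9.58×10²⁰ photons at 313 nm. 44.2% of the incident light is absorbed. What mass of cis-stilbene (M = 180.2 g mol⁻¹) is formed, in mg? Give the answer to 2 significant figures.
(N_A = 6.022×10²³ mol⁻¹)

Moles of photons: 9.58×10²⁰ / 6.022×10²³ = 0.001591 mol.
Photons absorbed: 0.442 × 0.001591 = 7.032×10⁻⁴ mol.
Product: Φ × n_abs = 0.48 × 7.032×10⁻⁴ = 3.375×10⁻⁴ mol.
Mass: 3.375×10⁻⁴ × 180.2 = 0.06082 g = 61 mg.

61 mg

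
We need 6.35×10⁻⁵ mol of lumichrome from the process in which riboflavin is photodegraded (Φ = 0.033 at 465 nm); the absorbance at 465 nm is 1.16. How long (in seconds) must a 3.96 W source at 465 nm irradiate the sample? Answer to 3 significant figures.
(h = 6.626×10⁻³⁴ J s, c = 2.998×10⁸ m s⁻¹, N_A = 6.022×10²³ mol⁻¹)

t ≈ 134 s

Photons that must be absorbed: 6.35×10⁻⁵ / 0.033 = 0.001924 mol.
Fraction absorbed: 1 − 10^(−1.16) = 0.9308.
Incident photons needed: 0.001924 / 0.9308 = 0.002067 mol.
Photon energy: hc/λ = 4.272×10⁻¹⁹ J; per mole, 2.573×10⁵ J mol⁻¹.
Energy required: 0.002067 × 2.573×10⁵ = 531.8 J.
Time: 531.8 J / 3.96 W = 134 s.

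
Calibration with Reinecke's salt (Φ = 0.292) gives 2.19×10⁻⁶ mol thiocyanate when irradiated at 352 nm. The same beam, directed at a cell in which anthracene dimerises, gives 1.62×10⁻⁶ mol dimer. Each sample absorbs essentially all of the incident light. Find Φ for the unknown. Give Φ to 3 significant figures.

Φ = 0.216

Photons absorbed by the actinometer: 2.19×10⁻⁶ / 0.292 = 7.500×10⁻⁶ mol.
Φ(unknown) = 1.62×10⁻⁶ / 7.500×10⁻⁶ = 0.216.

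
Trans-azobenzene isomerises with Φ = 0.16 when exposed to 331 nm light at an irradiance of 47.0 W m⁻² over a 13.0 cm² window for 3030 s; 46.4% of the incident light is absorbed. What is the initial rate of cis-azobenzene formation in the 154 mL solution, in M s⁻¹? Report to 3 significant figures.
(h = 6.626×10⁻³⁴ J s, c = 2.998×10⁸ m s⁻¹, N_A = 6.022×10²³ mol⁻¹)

8.15×10⁻⁸ M s⁻¹

Photon energy at 331 nm: hc/λ = (6.626×10⁻³⁴)(2.998×10⁸)/(331×10⁻⁹) = 6.001×10⁻¹⁹ J.
Energy delivered: (47.0 W m⁻²)(13.0×10⁻⁴ m²)(3030 s) = 185.1 J.
Photons incident: 185.1 / 6.001×10⁻¹⁹ = 3.084×10²⁰, i.e. 3.084×10²⁰/6.022×10²³ = 5.121×10⁻⁴ mol.
Photons absorbed: 0.464 × 5.121×10⁻⁴ = 2.376×10⁻⁴ mol.
Product formed: 0.16 × 2.376×10⁻⁴ = 3.802×10⁻⁵ mol.
Rate: 3.802×10⁻⁵ mol / (3030 s × 0.154 L) = 8.15×10⁻⁸ M s⁻¹.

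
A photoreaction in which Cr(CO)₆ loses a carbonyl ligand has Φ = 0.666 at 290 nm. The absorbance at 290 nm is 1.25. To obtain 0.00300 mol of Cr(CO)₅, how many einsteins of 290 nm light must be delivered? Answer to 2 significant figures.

Photons that must be absorbed: 0.00300 / 0.666 = 0.004505 mol.
Fraction absorbed: 1 − 10^(−1.25) = 0.9438.
Incident photons needed: 0.004505 / 0.9438 = 0.004773 mol.

0.0048 einstein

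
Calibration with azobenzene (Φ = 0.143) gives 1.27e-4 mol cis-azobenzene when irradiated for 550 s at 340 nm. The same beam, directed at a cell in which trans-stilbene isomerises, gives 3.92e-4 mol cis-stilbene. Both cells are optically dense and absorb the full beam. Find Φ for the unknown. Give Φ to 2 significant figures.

Φ = 0.44

Photons absorbed by the actinometer: 1.27e-4 / 0.143 = 8.881e-4 mol.
Φ(unknown) = 3.92e-4 / 8.881e-4 = 0.44.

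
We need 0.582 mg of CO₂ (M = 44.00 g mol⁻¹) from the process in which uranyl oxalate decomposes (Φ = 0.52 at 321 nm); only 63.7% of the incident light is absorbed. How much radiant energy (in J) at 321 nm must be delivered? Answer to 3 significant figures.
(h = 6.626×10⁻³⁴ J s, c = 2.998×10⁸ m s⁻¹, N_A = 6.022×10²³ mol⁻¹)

Product: 0.582 mg / 44.00 g mol⁻¹ = 1.323×10⁻⁵ mol.
Photons that must be absorbed: 1.323×10⁻⁵ / 0.52 = 2.544×10⁻⁵ mol.
Incident photons needed: 2.544×10⁻⁵ / 0.637 = 3.994×10⁻⁵ mol.
Photon energy: hc/λ = 6.188×10⁻¹⁹ J; per mole, 3.726×10⁵ J mol⁻¹.
Energy required: 3.994×10⁻⁵ × 3.726×10⁵ = 14.9 J.

14.9 J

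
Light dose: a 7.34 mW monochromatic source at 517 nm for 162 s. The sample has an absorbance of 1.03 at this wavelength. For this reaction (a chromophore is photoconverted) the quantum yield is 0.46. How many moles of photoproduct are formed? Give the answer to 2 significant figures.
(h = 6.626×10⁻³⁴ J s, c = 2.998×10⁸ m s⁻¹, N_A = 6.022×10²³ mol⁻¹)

2.1×10⁻⁶ mol

Photon energy at 517 nm: hc/λ = (6.626×10⁻³⁴)(2.998×10⁸)/(517×10⁻⁹) = 3.842×10⁻¹⁹ J.
Energy delivered: (7.34 mW)(162 s) = 1.189 J.
Photons incident: 1.189 / 3.842×10⁻¹⁹ = 3.095×10¹⁸, i.e. 3.095×10¹⁸/6.022×10²³ = 5.139×10⁻⁶ mol.
Fraction absorbed: 1 − 10^(−1.03) = 0.9067.
Photons absorbed: 0.9067 × 5.139×10⁻⁶ = 4.660×10⁻⁶ mol.
Product: Φ × n_abs = 0.46 × 4.660×10⁻⁶ = 2.144×10⁻⁶ mol.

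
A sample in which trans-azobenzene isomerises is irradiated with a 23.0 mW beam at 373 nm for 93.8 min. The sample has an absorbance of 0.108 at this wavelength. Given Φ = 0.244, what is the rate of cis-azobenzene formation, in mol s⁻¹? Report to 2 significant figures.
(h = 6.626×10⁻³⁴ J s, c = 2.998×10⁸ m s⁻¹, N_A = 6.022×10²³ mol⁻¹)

Photon energy at 373 nm: hc/λ = (6.626×10⁻³⁴)(2.998×10⁸)/(373×10⁻⁹) = 5.326×10⁻¹⁹ J.
Energy delivered: (23.0 mW)(5628 s) = 129.4 J.
Photons incident: 129.4 / 5.326×10⁻¹⁹ = 2.430×10²⁰, i.e. 2.430×10²⁰/6.022×10²³ = 4.035×10⁻⁴ mol.
Fraction absorbed: 1 − 10^(−0.108) = 0.2202.
Photons absorbed: 0.2202 × 4.035×10⁻⁴ = 8.885×10⁻⁵ mol.
Product formed: 0.244 × 8.885×10⁻⁵ = 2.168×10⁻⁵ mol.
Rate: 2.168×10⁻⁵ / 5628 s = 3.9×10⁻⁹ mol s⁻¹.

3.9×10⁻⁹ mol s⁻¹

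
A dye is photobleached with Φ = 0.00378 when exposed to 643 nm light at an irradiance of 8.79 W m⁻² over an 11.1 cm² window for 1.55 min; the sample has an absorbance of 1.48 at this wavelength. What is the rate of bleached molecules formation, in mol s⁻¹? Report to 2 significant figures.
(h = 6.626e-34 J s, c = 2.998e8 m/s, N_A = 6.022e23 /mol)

Photon energy at 643 nm: hc/λ = (6.626e-34)(2.998e8)/(643e-9) = 3.089e-19 J.
Energy delivered: (8.79 W m⁻²)(11.1e-4 m²)(93 s) = 0.9074 J.
Photons incident: 0.9074 / 3.089e-19 = 2.938e18, i.e. 2.938e18/6.022e23 = 4.879e-6 mol.
Fraction absorbed: 1 − 10^(−1.48) = 0.9669.
Photons absorbed: 0.9669 × 4.879e-6 = 4.718e-6 mol.
Product formed: 0.00378 × 4.718e-6 = 1.783e-8 mol.
Rate: 1.783e-8 / 93 s = 1.9e-10 mol s⁻¹.

1.9e-10 mol s⁻¹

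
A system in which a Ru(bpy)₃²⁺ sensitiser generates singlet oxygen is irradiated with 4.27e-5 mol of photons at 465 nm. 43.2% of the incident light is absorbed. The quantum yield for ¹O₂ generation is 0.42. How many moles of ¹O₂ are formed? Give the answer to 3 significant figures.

Photons absorbed: 0.432 × 4.27e-5 = 1.845e-5 mol.
Product: Φ × n_abs = 0.42 × 1.845e-5 = 7.749e-6 mol.

7.75e-6 mol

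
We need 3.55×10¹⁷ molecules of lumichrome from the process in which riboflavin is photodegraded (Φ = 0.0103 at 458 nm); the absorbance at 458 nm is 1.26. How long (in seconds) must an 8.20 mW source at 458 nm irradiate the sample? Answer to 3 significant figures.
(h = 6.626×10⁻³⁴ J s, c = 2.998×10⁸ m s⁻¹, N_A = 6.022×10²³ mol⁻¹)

Product: 3.55×10¹⁷ / 6.022×10²³ = 5.895×10⁻⁷ mol.
Photons that must be absorbed: 5.895×10⁻⁷ / 0.0103 = 5.723×10⁻⁵ mol.
Fraction absorbed: 1 − 10^(−1.26) = 0.9450.
Incident photons needed: 5.723×10⁻⁵ / 0.9450 = 6.056×10⁻⁵ mol.
Photon energy: hc/λ = 4.337×10⁻¹⁹ J; per mole, 2.612×10⁵ J mol⁻¹.
Energy required: 6.056×10⁻⁵ × 2.612×10⁵ = 15.82 J.
Time: 15.82 J / 0.0082 W = 1930 s.

t ≈ 1930 s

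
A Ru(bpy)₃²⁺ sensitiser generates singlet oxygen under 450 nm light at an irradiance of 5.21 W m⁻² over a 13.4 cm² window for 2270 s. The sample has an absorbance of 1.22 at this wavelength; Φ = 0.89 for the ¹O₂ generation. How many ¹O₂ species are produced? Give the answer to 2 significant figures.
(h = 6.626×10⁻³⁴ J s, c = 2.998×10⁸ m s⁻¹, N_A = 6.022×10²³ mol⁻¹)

3.0×10¹⁹ species

Photon energy at 450 nm: hc/λ = (6.626×10⁻³⁴)(2.998×10⁸)/(450×10⁻⁹) = 4.414×10⁻¹⁹ J.
Energy delivered: (5.21 W m⁻²)(13.4×10⁻⁴ m²)(2270 s) = 15.85 J.
Photons incident: 15.85 / 4.414×10⁻¹⁹ = 3.591×10¹⁹, i.e. 3.591×10¹⁹/6.022×10²³ = 5.963×10⁻⁵ mol.
Fraction absorbed: 1 − 10^(−1.22) = 0.9397.
Photons absorbed: 0.9397 × 5.963×10⁻⁵ = 5.603×10⁻⁵ mol.
Product: Φ × n_abs = 0.89 × 5.603×10⁻⁵ = 4.987×10⁻⁵ mol.
As a count: 4.987×10⁻⁵ × 6.022×10²³ = 3.0×10¹⁹.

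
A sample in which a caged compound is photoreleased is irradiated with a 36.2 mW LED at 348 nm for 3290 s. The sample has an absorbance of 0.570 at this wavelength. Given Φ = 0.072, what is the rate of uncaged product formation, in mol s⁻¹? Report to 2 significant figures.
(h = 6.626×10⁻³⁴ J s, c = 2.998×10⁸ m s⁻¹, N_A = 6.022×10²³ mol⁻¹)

Photon energy at 348 nm: hc/λ = (6.626×10⁻³⁴)(2.998×10⁸)/(348×10⁻⁹) = 5.708×10⁻¹⁹ J.
Energy delivered: (36.2 mW)(3290 s) = 119.1 J.
Photons incident: 119.1 / 5.708×10⁻¹⁹ = 2.087×10²⁰, i.e. 2.087×10²⁰/6.022×10²³ = 3.466×10⁻⁴ mol.
Fraction absorbed: 1 − 10^(−0.570) = 0.7308.
Photons absorbed: 0.7308 × 3.466×10⁻⁴ = 2.533×10⁻⁴ mol.
Product formed: 0.072 × 2.533×10⁻⁴ = 1.824×10⁻⁵ mol.
Rate: 1.824×10⁻⁵ / 3290 s = 5.5×10⁻⁹ mol s⁻¹.

5.5×10⁻⁹ mol s⁻¹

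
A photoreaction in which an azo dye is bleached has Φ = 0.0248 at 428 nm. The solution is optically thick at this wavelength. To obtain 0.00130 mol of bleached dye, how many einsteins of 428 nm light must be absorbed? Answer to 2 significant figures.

Photons that must be absorbed: 0.00130 / 0.0248 = 0.05242 mol.

0.052 einstein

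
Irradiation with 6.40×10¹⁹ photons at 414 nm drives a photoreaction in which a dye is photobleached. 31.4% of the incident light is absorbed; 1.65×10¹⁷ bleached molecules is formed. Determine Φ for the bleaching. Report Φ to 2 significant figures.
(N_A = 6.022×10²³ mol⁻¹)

Product: 1.65×10¹⁷ / 6.022×10²³ = 2.740×10⁻⁷ mol.
Moles of photons: 6.40×10¹⁹ / 6.022×10²³ = 1.063×10⁻⁴ mol.
Photons absorbed: 0.314 × 1.063×10⁻⁴ = 3.338×10⁻⁵ mol.
Φ = 2.740×10⁻⁷ mol / 3.338×10⁻⁵ mol photons = 0.0082.

Φ = 0.0082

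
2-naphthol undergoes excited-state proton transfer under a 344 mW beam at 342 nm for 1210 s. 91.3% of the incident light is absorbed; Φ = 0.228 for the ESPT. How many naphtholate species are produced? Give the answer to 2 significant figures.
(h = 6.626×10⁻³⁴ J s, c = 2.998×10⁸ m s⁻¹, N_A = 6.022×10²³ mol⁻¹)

1.5×10²⁰ species

Photon energy at 342 nm: hc/λ = (6.626×10⁻³⁴)(2.998×10⁸)/(342×10⁻⁹) = 5.808×10⁻¹⁹ J.
Energy delivered: (344 mW)(1210 s) = 416.2 J.
Photons incident: 416.2 / 5.808×10⁻¹⁹ = 7.166×10²⁰, i.e. 7.166×10²⁰/6.022×10²³ = 0.001190 mol.
Photons absorbed: 0.913 × 0.001190 = 0.001086 mol.
Product: Φ × n_abs = 0.228 × 0.001086 = 2.476×10⁻⁴ mol.
As a count: 2.476×10⁻⁴ × 6.022×10²³ = 1.5×10²⁰.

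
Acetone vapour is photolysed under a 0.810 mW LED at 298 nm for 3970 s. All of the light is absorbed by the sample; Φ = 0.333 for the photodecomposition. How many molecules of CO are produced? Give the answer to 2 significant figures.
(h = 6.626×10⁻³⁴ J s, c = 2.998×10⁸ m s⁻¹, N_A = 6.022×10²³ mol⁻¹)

1.6×10¹⁸ molecules

Photon energy at 298 nm: hc/λ = (6.626×10⁻³⁴)(2.998×10⁸)/(298×10⁻⁹) = 6.666×10⁻¹⁹ J.
Energy delivered: (0.810 mW)(3970 s) = 3.216 J.
Photons incident: 3.216 / 6.666×10⁻¹⁹ = 4.824×10¹⁸, i.e. 4.824×10¹⁸/6.022×10²³ = 8.011×10⁻⁶ mol.
Product: Φ × n_abs = 0.333 × 8.011×10⁻⁶ = 2.668×10⁻⁶ mol.
As a count: 2.668×10⁻⁶ × 6.022×10²³ = 1.6×10¹⁸.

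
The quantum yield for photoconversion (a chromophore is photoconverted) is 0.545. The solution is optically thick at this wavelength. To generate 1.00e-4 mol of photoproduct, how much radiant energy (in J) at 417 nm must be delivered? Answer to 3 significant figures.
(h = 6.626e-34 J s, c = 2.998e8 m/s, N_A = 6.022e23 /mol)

52.6 J

Photons that must be absorbed: 1.00e-4 / 0.545 = 1.835e-4 mol.
Photon energy: hc/λ = 4.764e-19 J; per mole, 2.869e5 J mol⁻¹.
Energy required: 1.835e-4 × 2.869e5 = 52.6 J.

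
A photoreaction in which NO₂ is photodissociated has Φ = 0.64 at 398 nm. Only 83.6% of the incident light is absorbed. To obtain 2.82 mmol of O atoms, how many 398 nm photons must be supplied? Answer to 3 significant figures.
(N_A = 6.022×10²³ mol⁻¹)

3.17×10²¹ photons

Product: 2.82 mmol = 0.00282 mol.
Photons that must be absorbed: 0.00282 / 0.64 = 0.004406 mol.
Incident photons needed: 0.004406 / 0.836 = 0.005270 mol.
Photon count: 0.005270 × 6.022×10²³ = 3.17×10²¹.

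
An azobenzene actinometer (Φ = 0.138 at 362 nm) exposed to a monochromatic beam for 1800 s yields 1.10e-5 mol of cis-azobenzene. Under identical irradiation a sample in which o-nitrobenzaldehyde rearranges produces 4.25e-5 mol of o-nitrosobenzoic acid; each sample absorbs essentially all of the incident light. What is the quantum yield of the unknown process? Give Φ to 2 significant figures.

Photons absorbed by the actinometer: 1.10e-5 / 0.138 = 7.971e-5 mol.
Φ(unknown) = 4.25e-5 / 7.971e-5 = 0.53.

Φ = 0.53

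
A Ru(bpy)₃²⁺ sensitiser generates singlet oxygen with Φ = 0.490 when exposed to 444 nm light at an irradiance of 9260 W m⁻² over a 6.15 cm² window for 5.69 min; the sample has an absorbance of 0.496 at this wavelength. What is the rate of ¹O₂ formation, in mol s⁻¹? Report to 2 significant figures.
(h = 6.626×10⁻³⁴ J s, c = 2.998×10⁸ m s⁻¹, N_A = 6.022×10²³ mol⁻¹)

Photon energy at 444 nm: hc/λ = (6.626×10⁻³⁴)(2.998×10⁸)/(444×10⁻⁹) = 4.474×10⁻¹⁹ J.
Energy delivered: (9260 W m⁻²)(6.15×10⁻⁴ m²)(341.4 s) = 1944 J.
Photons incident: 1944 / 4.474×10⁻¹⁹ = 4.345×10²¹, i.e. 4.345×10²¹/6.022×10²³ = 0.007215 mol.
Fraction absorbed: 1 − 10^(−0.496) = 0.6808.
Photons absorbed: 0.6808 × 0.007215 = 0.004912 mol.
Product formed: 0.490 × 0.004912 = 0.002407 mol.
Rate: 0.002407 / 341.4 s = 7.1×10⁻⁶ mol s⁻¹.

7.1×10⁻⁶ mol s⁻¹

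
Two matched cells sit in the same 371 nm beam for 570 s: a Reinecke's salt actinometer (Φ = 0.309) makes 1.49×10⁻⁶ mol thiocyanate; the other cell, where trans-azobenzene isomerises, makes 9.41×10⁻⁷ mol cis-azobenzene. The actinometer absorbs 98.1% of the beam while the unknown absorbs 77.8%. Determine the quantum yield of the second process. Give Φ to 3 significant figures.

Photons absorbed by the actinometer: 1.49×10⁻⁶ / 0.309 = 4.822×10⁻⁶ mol.
Incident flux: 4.822×10⁻⁶ / 0.981 = 4.915×10⁻⁶ einstein.
Absorbed by unknown: 0.778 × 4.915×10⁻⁶ = 3.824×10⁻⁶ mol.
Φ(unknown) = 9.41×10⁻⁷ / 3.824×10⁻⁶ = 0.246.

Φ = 0.246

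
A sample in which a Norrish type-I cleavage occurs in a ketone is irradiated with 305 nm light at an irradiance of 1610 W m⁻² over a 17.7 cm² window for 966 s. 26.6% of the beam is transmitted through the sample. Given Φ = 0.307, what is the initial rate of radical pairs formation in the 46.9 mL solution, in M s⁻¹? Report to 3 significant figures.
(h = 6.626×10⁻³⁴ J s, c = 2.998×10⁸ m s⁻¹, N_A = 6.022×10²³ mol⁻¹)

Photon energy at 305 nm: hc/λ = (6.626×10⁻³⁴)(2.998×10⁸)/(305×10⁻⁹) = 6.513×10⁻¹⁹ J.
Energy delivered: (1610 W m⁻²)(17.7×10⁻⁴ m²)(966 s) = 2753 J.
Photons incident: 2753 / 6.513×10⁻¹⁹ = 4.227×10²¹, i.e. 4.227×10²¹/6.022×10²³ = 0.007019 mol.
Fraction absorbed: 1 − 26.6/100 = 0.7340.
Photons absorbed: 0.7340 × 0.007019 = 0.005152 mol.
Product formed: 0.307 × 0.005152 = 0.001582 mol.
Rate: 0.001582 mol / (966 s × 0.0469 L) = 3.49×10⁻⁵ M s⁻¹.

3.49×10⁻⁵ M s⁻¹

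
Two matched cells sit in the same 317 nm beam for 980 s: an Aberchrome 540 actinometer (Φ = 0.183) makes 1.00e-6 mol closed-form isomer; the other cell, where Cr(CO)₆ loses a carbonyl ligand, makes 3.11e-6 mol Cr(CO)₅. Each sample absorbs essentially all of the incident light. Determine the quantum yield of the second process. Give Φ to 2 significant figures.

Φ = 0.57

Photons absorbed by the actinometer: 1.00e-6 / 0.183 = 5.464e-6 mol.
Φ(unknown) = 3.11e-6 / 5.464e-6 = 0.57.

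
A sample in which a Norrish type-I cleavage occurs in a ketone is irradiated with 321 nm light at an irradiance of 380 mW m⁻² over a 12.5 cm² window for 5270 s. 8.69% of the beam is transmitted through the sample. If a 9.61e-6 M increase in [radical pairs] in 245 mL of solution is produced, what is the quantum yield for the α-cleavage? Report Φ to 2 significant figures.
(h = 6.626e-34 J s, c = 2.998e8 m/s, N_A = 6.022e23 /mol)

Φ = 0.38

Product: (9.61e-6 M)(0.245 L) = 2.354e-6 mol.
Photon energy at 321 nm: hc/λ = (6.626e-34)(2.998e8)/(321e-9) = 6.188e-19 J.
Energy delivered: (380 mW m⁻²)(12.5e-4 m²)(5270 s) = 2.503 J.
Photons incident: 2.503 / 6.188e-19 = 4.045e18, i.e. 4.045e18/6.022e23 = 6.717e-6 mol.
Fraction absorbed: 1 − 8.69/100 = 0.9131.
Photons absorbed: 0.9131 × 6.717e-6 = 6.133e-6 mol.
Φ = 2.354e-6 mol / 6.133e-6 mol photons = 0.38.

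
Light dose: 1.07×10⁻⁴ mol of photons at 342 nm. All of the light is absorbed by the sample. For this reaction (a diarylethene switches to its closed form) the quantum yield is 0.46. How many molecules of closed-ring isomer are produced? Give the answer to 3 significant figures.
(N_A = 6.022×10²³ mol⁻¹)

2.96×10¹⁹ molecules

Product: Φ × n_abs = 0.46 × 1.07×10⁻⁴ = 4.922×10⁻⁵ mol.
As a count: 4.922×10⁻⁵ × 6.022×10²³ = 2.96×10¹⁹.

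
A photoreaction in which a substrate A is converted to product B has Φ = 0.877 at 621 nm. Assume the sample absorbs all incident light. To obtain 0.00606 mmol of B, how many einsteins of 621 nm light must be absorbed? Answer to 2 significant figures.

Product: 0.00606 mmol = 6.06×10⁻⁶ mol.
Photons that must be absorbed: 6.06×10⁻⁶ / 0.877 = 6.910×10⁻⁶ mol.

6.9×10⁻⁶ einstein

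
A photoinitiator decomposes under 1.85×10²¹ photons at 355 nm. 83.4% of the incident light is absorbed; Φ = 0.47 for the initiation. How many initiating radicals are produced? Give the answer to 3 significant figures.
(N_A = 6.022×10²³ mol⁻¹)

Moles of photons: 1.85×10²¹ / 6.022×10²³ = 0.003072 mol.
Photons absorbed: 0.834 × 0.003072 = 0.002562 mol.
Product: Φ × n_abs = 0.47 × 0.002562 = 0.001204 mol.
As a count: 0.001204 × 6.022×10²³ = 7.25×10²⁰.

7.25×10²⁰ initiating radicals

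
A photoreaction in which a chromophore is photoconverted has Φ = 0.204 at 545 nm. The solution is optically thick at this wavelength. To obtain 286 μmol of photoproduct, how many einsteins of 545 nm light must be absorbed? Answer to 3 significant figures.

Product: 286 μmol = 2.86×10⁻⁴ mol.
Photons that must be absorbed: 2.86×10⁻⁴ / 0.204 = 0.001402 mol.

0.00140 einstein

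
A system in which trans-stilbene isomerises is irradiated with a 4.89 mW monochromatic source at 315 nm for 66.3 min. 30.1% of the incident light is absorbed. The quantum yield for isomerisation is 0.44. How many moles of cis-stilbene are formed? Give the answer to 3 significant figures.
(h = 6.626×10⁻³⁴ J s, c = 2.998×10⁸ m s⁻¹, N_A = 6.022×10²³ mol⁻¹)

Photon energy at 315 nm: hc/λ = (6.626×10⁻³⁴)(2.998×10⁸)/(315×10⁻⁹) = 6.306×10⁻¹⁹ J.
Energy delivered: (4.89 mW)(3978 s) = 19.45 J.
Photons incident: 19.45 / 6.306×10⁻¹⁹ = 3.084×10¹⁹, i.e. 3.084×10¹⁹/6.022×10²³ = 5.121×10⁻⁵ mol.
Photons absorbed: 0.301 × 5.121×10⁻⁵ = 1.541×10⁻⁵ mol.
Product: Φ × n_abs = 0.44 × 1.541×10⁻⁵ = 6.780×10⁻⁶ mol.

6.78×10⁻⁶ mol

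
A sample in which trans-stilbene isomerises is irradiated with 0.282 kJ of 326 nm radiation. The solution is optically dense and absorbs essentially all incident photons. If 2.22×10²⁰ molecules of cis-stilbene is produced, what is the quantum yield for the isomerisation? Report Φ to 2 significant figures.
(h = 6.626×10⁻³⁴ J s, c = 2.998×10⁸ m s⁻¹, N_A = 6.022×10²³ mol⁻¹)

Φ = 0.48

Product: 2.22×10²⁰ / 6.022×10²³ = 3.686×10⁻⁴ mol.
Photon energy at 326 nm: hc/λ = (6.626×10⁻³⁴)(2.998×10⁸)/(326×10⁻⁹) = 6.093×10⁻¹⁹ J.
Incident energy: 0.282 kJ = 282 J.
Photons incident: 282 / 6.093×10⁻¹⁹ = 4.628×10²⁰, i.e. 4.628×10²⁰/6.022×10²³ = 7.685×10⁻⁴ mol.
Φ = 3.686×10⁻⁴ mol / 7.685×10⁻⁴ mol photons = 0.48.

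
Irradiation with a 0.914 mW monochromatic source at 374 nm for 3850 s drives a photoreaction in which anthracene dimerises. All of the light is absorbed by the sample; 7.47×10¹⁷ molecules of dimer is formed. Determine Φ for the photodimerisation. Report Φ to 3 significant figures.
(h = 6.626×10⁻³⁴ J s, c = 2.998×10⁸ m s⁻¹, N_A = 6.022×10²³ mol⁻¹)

Φ = 0.113

Product: 7.47×10¹⁷ / 6.022×10²³ = 1.240×10⁻⁶ mol.
Photon energy at 374 nm: hc/λ = (6.626×10⁻³⁴)(2.998×10⁸)/(374×10⁻⁹) = 5.311×10⁻¹⁹ J.
Energy delivered: (0.914 mW)(3850 s) = 3.519 J.
Photons incident: 3.519 / 5.311×10⁻¹⁹ = 6.626×10¹⁸, i.e. 6.626×10¹⁸/6.022×10²³ = 1.100×10⁻⁵ mol.
Φ = 1.240×10⁻⁶ mol / 1.100×10⁻⁵ mol photons = 0.113.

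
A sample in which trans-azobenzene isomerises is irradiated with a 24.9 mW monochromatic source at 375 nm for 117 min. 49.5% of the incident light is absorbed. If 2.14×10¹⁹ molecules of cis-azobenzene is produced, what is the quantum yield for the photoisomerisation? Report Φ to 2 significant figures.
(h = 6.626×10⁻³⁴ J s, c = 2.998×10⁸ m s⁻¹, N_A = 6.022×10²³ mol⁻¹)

Φ = 0.13

Product: 2.14×10¹⁹ / 6.022×10²³ = 3.554×10⁻⁵ mol.
Photon energy at 375 nm: hc/λ = (6.626×10⁻³⁴)(2.998×10⁸)/(375×10⁻⁹) = 5.297×10⁻¹⁹ J.
Energy delivered: (24.9 mW)(7020 s) = 174.8 J.
Photons incident: 174.8 / 5.297×10⁻¹⁹ = 3.300×10²⁰, i.e. 3.300×10²⁰/6.022×10²³ = 5.480×10⁻⁴ mol.
Photons absorbed: 0.495 × 5.480×10⁻⁴ = 2.713×10⁻⁴ mol.
Φ = 3.554×10⁻⁵ mol / 2.713×10⁻⁴ mol photons = 0.13.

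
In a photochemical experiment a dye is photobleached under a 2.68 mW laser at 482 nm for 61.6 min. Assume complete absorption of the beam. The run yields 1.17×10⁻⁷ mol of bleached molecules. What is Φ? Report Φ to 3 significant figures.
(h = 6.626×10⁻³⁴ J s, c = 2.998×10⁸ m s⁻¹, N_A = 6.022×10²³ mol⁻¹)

Photon energy at 482 nm: hc/λ = (6.626×10⁻³⁴)(2.998×10⁸)/(482×10⁻⁹) = 4.121×10⁻¹⁹ J.
Energy delivered: (2.68 mW)(3696 s) = 9.905 J.
Photons incident: 9.905 / 4.121×10⁻¹⁹ = 2.404×10¹⁹, i.e. 2.404×10¹⁹/6.022×10²³ = 3.992×10⁻⁵ mol.
Φ = 1.17×10⁻⁷ mol / 3.992×10⁻⁵ mol photons = 0.00293.

Φ = 0.00293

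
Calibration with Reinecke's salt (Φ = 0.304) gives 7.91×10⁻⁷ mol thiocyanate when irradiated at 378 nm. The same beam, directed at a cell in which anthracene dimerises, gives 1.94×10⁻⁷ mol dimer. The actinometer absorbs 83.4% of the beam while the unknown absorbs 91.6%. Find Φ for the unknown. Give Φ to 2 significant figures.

Φ = 0.068

Photons absorbed by the actinometer: 7.91×10⁻⁷ / 0.304 = 2.602×10⁻⁶ mol.
Incident flux: 2.602×10⁻⁶ / 0.834 = 3.120×10⁻⁶ einstein.
Absorbed by unknown: 0.916 × 3.120×10⁻⁶ = 2.858×10⁻⁶ mol.
Φ(unknown) = 1.94×10⁻⁷ / 2.858×10⁻⁶ = 0.068.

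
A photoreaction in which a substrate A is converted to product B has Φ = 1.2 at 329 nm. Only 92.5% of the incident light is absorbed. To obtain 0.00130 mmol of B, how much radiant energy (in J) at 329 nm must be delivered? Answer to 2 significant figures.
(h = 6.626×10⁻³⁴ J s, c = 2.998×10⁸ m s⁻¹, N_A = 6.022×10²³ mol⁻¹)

Product: 0.00130 mmol = 1.30×10⁻⁶ mol.
Photons that must be absorbed: 1.30×10⁻⁶ / 1.2 = 1.083×10⁻⁶ mol.
Incident photons needed: 1.083×10⁻⁶ / 0.925 = 1.171×10⁻⁶ mol.
Photon energy: hc/λ = 6.038×10⁻¹⁹ J; per mole, 3.636×10⁵ J mol⁻¹.
Energy required: 1.171×10⁻⁶ × 3.636×10⁵ = 0.43 J.

0.43 J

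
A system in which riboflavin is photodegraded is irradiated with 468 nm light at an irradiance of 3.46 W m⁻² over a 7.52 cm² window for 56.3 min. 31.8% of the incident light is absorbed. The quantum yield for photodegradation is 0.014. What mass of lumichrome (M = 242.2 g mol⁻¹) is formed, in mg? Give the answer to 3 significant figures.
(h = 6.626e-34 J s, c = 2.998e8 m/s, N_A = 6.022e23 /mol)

0.0371 mg

Photon energy at 468 nm: hc/λ = (6.626e-34)(2.998e8)/(468e-9) = 4.245e-19 J.
Energy delivered: (3.46 W m⁻²)(7.52e-4 m²)(3378 s) = 8.789 J.
Photons incident: 8.789 / 4.245e-19 = 2.070e19, i.e. 2.070e19/6.022e23 = 3.437e-5 mol.
Photons absorbed: 0.318 × 3.437e-5 = 1.093e-5 mol.
Product: Φ × n_abs = 0.014 × 1.093e-5 = 1.530e-7 mol.
Mass: 1.530e-7 × 242.2 = 3.706e-5 g = 0.0371 mg.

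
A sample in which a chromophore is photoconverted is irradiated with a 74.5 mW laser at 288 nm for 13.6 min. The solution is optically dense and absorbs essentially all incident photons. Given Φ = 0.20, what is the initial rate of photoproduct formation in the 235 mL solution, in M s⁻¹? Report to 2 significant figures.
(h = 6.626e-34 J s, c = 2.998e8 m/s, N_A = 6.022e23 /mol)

1.5e-7 M s⁻¹

Photon energy at 288 nm: hc/λ = (6.626e-34)(2.998e8)/(288e-9) = 6.897e-19 J.
Energy delivered: (74.5 mW)(816 s) = 60.79 J.
Photons incident: 60.79 / 6.897e-19 = 8.814e19, i.e. 8.814e19/6.022e23 = 1.464e-4 mol.
Product formed: 0.20 × 1.464e-4 = 2.928e-5 mol.
Rate: 2.928e-5 mol / (816 s × 0.235 L) = 1.5e-7 M s⁻¹.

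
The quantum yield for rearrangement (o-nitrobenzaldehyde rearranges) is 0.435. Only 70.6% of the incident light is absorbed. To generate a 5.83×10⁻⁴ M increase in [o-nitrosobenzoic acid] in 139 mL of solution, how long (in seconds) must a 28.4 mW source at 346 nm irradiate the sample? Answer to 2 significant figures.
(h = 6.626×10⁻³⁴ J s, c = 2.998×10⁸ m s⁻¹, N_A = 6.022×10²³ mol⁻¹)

Product: (5.83×10⁻⁴ M)(0.139 L) = 8.104×10⁻⁵ mol.
Photons that must be absorbed: 8.104×10⁻⁵ / 0.435 = 1.863×10⁻⁴ mol.
Incident photons needed: 1.863×10⁻⁴ / 0.706 = 2.639×10⁻⁴ mol.
Photon energy: hc/λ = 5.741×10⁻¹⁹ J; per mole, 3.457×10⁵ J mol⁻¹.
Energy required: 2.639×10⁻⁴ × 3.457×10⁵ = 91.23 J.
Time: 91.23 J / 0.0284 W = 3200 s.

t ≈ 3200 s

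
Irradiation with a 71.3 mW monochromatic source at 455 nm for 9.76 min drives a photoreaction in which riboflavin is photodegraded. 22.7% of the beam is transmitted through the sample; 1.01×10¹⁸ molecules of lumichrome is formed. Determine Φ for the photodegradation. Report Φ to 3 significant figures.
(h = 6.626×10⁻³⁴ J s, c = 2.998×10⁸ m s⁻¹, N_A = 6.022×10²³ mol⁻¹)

Φ = 0.0137

Product: 1.01×10¹⁸ / 6.022×10²³ = 1.677×10⁻⁶ mol.
Photon energy at 455 nm: hc/λ = (6.626×10⁻³⁴)(2.998×10⁸)/(455×10⁻⁹) = 4.366×10⁻¹⁹ J.
Energy delivered: (71.3 mW)(585.6 s) = 41.75 J.
Photons incident: 41.75 / 4.366×10⁻¹⁹ = 9.563×10¹⁹, i.e. 9.563×10¹⁹/6.022×10²³ = 1.588×10⁻⁴ mol.
Fraction absorbed: 1 − 22.7/100 = 0.7730.
Photons absorbed: 0.7730 × 1.588×10⁻⁴ = 1.228×10⁻⁴ mol.
Φ = 1.677×10⁻⁶ mol / 1.228×10⁻⁴ mol photons = 0.0137.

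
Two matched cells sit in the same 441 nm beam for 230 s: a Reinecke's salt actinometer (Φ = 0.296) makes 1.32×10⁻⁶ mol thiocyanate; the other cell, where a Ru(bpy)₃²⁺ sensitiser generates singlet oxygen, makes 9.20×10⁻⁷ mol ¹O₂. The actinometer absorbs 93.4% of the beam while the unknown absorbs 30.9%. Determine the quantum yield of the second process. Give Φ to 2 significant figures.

Φ = 0.62

Photons absorbed by the actinometer: 1.32×10⁻⁶ / 0.296 = 4.459×10⁻⁶ mol.
Incident flux: 4.459×10⁻⁶ / 0.934 = 4.774×10⁻⁶ einstein.
Absorbed by unknown: 0.309 × 4.774×10⁻⁶ = 1.475×10⁻⁶ mol.
Φ(unknown) = 9.20×10⁻⁷ / 1.475×10⁻⁶ = 0.62.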